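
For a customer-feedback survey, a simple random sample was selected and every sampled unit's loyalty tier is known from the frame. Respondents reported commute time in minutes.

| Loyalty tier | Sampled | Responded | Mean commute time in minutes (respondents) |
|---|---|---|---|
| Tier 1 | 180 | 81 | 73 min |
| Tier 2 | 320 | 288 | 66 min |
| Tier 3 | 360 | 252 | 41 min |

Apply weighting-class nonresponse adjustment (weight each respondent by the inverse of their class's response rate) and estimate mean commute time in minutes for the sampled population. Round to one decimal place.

57.0

Response rates by class: Tier 1 81/180 = 45%, Tier 2 288/320 = 90%, Tier 3 252/360 = 70%.
Weighting each respondent by the inverse class response rate inflates each class back to its sampled size, so the class weight is n_sampled:
  Tier 1: 180 × 73 = 13,140
  Tier 2: 320 × 66 = 21,120
  Tier 3: 360 × 41 = 14,760
Adjusted estimate = 49,020 / 860 = 57 → 57.0.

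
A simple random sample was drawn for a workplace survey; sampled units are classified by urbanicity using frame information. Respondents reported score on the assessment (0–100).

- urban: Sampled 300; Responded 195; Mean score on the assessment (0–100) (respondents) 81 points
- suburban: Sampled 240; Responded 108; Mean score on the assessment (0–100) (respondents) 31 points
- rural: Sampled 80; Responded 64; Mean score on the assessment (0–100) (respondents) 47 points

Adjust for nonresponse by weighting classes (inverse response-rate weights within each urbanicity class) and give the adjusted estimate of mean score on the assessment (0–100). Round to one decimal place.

57.3

Class response rates: urban 195/300 = 65%, suburban 108/240 = 45%, rural 64/80 = 80%.
Weighting each respondent by the inverse class response rate inflates each class back to its sampled size, so the class weight is n_sampled:
  urban: 300 × 81 = 24,300
  suburban: 240 × 31 = 7440
  rural: 80 × 47 = 3760
Adjusted estimate = 35,500 / 620 = 57.2581 → 57.3.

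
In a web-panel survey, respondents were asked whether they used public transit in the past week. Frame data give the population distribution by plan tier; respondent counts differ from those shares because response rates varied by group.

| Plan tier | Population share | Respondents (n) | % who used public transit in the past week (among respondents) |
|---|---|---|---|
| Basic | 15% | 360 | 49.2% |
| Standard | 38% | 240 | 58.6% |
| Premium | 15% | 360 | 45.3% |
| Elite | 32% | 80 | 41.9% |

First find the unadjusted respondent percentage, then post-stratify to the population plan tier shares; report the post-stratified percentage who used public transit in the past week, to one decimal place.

Unadjusted (pooled respondent) estimate weights by respondent counts:
  (360/1040)×49.2 + (240/1040)×58.6 + (360/1040)×45.3 + (80/1040)×41.9 = 49.4577%
Post-stratifying to population shares instead:
  0.15×49.2 + 0.38×58.6 + 0.15×45.3 + 0.32×41.9 = 49.851%

49.9%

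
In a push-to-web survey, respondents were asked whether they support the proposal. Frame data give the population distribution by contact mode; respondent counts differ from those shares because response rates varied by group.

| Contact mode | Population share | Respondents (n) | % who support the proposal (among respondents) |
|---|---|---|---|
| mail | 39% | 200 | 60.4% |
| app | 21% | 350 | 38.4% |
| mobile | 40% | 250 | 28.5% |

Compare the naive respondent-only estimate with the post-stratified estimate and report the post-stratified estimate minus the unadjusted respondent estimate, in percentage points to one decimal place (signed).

Unadjusted (pooled respondent) estimate weights by respondent counts:
  (200/800)×60.4 + (350/800)×38.4 + (250/800)×28.5 = 40.8062%
Post-stratifying to population shares instead:
  0.39×60.4 + 0.21×38.4 + 0.4×28.5 = 43.02%
Difference = 43.02 − 40.8062 = 2.2138 pp.

+2.2 percentage points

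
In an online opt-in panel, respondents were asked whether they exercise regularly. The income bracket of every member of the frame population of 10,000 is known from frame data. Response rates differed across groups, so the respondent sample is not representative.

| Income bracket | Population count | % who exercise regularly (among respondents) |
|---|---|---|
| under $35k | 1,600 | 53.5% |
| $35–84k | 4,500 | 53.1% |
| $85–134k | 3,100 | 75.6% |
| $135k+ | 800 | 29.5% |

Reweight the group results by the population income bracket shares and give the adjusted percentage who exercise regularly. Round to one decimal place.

58.3%

Weight each group's respondent value by its population share:
  under $35k: (1,600/10,000) × 53.5 = 8.56
  $35–84k: (4,500/10,000) × 53.1 = 23.895
  $85–134k: (3,100/10,000) × 75.6 = 23.436
  $135k+: (800/10,000) × 29.5 = 2.36
Post-stratified estimate = 58.251 → 58.3%.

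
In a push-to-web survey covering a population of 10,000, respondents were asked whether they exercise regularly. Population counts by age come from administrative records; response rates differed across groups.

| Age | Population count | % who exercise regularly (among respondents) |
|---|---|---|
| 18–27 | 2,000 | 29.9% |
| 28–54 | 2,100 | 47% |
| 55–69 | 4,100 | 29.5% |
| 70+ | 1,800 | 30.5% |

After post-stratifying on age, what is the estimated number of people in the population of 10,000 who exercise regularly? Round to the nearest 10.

Estimated count per cell = population count × respondent percentage:
  18–27: 2,000 × 29.9% = 598
  28–54: 2,100 × 47% = 987
  55–69: 4,100 × 29.5% = 1209.5
  70+: 1,800 × 30.5% = 549
Estimated total = 3343.5 → 3,340.

3,340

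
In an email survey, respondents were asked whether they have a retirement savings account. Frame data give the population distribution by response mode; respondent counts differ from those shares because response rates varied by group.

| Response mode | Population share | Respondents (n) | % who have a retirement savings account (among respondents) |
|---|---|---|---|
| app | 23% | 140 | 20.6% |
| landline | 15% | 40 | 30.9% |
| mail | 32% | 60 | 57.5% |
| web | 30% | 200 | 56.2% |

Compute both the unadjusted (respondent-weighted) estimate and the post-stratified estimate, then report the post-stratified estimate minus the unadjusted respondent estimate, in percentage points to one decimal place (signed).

+1.9 percentage points

Unadjusted (pooled respondent) estimate weights by respondent counts:
  (140/440)×20.6 + (40/440)×30.9 + (60/440)×57.5 + (200/440)×56.2 = 42.75%
Reweighting by population response mode shares:
  0.23×20.6 + 0.15×30.9 + 0.32×57.5 + 0.3×56.2 = 44.633%
Difference = 44.633 − 42.75 = 1.883 pp.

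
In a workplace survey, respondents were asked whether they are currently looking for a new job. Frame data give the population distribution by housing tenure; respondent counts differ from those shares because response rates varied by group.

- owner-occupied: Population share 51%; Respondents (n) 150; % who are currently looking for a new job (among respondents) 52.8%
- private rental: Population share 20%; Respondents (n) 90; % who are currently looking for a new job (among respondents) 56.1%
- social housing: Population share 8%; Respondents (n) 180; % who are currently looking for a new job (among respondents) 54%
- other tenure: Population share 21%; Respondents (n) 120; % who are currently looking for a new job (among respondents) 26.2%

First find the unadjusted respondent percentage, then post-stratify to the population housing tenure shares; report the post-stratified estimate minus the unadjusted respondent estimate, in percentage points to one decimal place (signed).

Naive respondent-only estimate (weights = respondent counts):
  (150/540)×52.8 + (90/540)×56.1 + (180/540)×54 + (120/540)×26.2 = 47.8389%
Post-stratifying to population shares instead:
  0.51×52.8 + 0.2×56.1 + 0.08×54 + 0.21×26.2 = 47.97%
Difference = 47.97 − 47.8389 = 0.1311 pp.

+0.1 percentage points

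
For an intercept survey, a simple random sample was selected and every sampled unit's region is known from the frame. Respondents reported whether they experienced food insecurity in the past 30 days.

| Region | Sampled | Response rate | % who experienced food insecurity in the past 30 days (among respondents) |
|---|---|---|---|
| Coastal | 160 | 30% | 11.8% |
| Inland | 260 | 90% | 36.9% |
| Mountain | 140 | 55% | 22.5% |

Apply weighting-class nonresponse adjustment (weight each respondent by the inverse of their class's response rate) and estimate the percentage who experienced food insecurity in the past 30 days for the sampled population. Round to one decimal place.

Each respondent's weight = sampled/responded in their class; summing within a class gives n_sampled, so:
  Coastal: 160 × 11.8 = 1888
  Inland: 260 × 36.9 = 9594
  Mountain: 140 × 22.5 = 3150
Adjusted estimate = 14,632 / 560 = 26.1286 → 26.1%.

26.1%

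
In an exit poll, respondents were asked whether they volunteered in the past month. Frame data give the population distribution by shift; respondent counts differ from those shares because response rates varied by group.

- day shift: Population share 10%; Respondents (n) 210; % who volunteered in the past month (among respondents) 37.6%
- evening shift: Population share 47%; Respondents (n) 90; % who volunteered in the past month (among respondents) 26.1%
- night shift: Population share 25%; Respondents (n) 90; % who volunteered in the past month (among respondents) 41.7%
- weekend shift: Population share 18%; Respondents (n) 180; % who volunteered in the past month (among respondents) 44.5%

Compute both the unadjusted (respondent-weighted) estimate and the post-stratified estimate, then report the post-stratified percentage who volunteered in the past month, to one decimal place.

34.5%

Naive respondent-only estimate (weights = respondent counts):
  (210/570)×37.6 + (90/570)×26.1 + (90/570)×41.7 + (180/570)×44.5 = 38.6105%
Post-stratified estimate weights by population shares:
  0.1×37.6 + 0.47×26.1 + 0.25×41.7 + 0.18×44.5 = 34.462%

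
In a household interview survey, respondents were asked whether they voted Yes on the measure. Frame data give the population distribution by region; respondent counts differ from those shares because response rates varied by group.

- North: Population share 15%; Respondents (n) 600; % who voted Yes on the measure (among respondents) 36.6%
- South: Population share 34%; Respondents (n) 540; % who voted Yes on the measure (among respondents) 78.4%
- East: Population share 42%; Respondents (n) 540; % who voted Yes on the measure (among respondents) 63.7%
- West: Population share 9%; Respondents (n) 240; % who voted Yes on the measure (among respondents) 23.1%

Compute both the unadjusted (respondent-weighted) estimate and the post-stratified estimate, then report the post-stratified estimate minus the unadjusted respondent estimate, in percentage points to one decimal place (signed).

+6.7 percentage points

Without adjustment, the pooled respondent share is:
  (600/1920)×36.6 + (540/1920)×78.4 + (540/1920)×63.7 + (240/1920)×23.1 = 54.2906%
Post-stratified estimate weights by population shares:
  0.15×36.6 + 0.34×78.4 + 0.42×63.7 + 0.09×23.1 = 60.979%
Difference = 60.979 − 54.2906 = 6.6884 pp.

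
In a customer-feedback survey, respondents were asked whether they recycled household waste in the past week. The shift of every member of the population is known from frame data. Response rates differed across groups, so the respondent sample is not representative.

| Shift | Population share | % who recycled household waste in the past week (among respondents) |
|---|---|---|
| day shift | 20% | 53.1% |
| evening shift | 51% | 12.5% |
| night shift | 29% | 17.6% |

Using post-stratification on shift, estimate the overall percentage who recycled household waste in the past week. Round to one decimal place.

22.1%

Post-stratification weights by population share, not respondent share:
  day shift: 0.2 × 53.1 = 10.62
  evening shift: 0.51 × 12.5 = 6.375
  night shift: 0.29 × 17.6 = 5.104
Post-stratified estimate = 22.099 → 22.1%.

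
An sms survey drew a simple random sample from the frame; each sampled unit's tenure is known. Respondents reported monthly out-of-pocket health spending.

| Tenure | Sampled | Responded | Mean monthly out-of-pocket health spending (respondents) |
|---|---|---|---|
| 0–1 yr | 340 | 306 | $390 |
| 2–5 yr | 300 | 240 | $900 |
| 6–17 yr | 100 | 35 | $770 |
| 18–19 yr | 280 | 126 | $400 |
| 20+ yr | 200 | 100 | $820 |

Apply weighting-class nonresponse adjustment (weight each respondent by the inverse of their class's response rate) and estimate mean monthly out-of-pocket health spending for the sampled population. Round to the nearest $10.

Response rates by class: 0–1 yr 306/340 = 90%, 2–5 yr 240/300 = 80%, 6–17 yr 35/100 = 35%, 18–19 yr 126/280 = 45%, 20+ yr 100/200 = 50%.
With weight = n_sampled/n_responded per class, the weighted class total is n_sampled:
  0–1 yr: 340 × 390 = 132,600
  2–5 yr: 300 × 900 = 270,000
  6–17 yr: 100 × 770 = 77,000
  18–19 yr: 280 × 400 = 112,000
  20+ yr: 200 × 820 = 164,000
Adjusted estimate = 755,600 / 1,220 = 619.344 → $620.

$620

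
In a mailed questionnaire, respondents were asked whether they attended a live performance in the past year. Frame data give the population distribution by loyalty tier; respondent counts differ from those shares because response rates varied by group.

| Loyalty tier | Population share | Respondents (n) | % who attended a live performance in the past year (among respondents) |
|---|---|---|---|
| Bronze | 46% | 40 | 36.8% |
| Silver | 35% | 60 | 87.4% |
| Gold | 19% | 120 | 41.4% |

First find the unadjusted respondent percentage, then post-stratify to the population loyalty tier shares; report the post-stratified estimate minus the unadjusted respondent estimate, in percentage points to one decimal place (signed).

+2.3 percentage points

Naive respondent-only estimate (weights = respondent counts):
  (40/220)×36.8 + (60/220)×87.4 + (120/220)×41.4 = 53.1091%
Post-stratifying to population shares instead:
  0.46×36.8 + 0.35×87.4 + 0.19×41.4 = 55.384%
Difference = 55.384 − 53.1091 = 2.2749 pp.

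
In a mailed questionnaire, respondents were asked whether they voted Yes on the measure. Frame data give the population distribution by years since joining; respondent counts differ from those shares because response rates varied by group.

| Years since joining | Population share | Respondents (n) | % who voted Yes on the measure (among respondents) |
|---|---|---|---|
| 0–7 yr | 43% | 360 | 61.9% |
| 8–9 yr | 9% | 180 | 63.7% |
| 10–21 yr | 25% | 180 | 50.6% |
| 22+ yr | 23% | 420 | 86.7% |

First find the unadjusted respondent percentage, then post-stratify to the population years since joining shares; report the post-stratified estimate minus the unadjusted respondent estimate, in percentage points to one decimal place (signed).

-4.6 percentage points

Unadjusted (pooled respondent) estimate weights by respondent counts:
  (360/1140)×61.9 + (180/1140)×63.7 + (180/1140)×50.6 + (420/1140)×86.7 = 69.5368%
Post-stratified estimate weights by population shares:
  0.43×61.9 + 0.09×63.7 + 0.25×50.6 + 0.23×86.7 = 64.941%
Difference = 64.941 − 69.5368 = -4.5958 pp.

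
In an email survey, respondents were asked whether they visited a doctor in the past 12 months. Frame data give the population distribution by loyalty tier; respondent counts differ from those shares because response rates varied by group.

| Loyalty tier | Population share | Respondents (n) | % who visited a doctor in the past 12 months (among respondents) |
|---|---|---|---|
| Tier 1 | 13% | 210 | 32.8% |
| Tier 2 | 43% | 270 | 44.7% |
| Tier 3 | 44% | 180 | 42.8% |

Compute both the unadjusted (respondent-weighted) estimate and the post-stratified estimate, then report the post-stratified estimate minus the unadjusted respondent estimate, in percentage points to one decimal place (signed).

+1.9 percentage points

Naive respondent-only estimate (weights = respondent counts):
  (210/660)×32.8 + (270/660)×44.7 + (180/660)×42.8 = 40.3955%
Reweighting by population loyalty tier shares:
  0.13×32.8 + 0.43×44.7 + 0.44×42.8 = 42.317%
Difference = 42.317 − 40.3955 = 1.9215 pp.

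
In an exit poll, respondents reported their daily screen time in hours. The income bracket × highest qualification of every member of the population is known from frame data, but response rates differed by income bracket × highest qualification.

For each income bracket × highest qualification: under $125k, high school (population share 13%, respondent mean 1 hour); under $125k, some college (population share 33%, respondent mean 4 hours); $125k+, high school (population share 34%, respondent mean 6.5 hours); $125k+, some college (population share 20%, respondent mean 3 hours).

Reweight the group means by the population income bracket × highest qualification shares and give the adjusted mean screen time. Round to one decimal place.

Reweight to the known income bracket × highest qualification distribution:
  under $125k, high school: 0.13 × 1 = 0.13
  under $125k, some college: 0.33 × 4 = 1.32
  $125k+, high school: 0.34 × 6.5 = 2.21
  $125k+, some college: 0.2 × 3 = 0.6
Post-stratified estimate = 4.26 → 4.3.

4.3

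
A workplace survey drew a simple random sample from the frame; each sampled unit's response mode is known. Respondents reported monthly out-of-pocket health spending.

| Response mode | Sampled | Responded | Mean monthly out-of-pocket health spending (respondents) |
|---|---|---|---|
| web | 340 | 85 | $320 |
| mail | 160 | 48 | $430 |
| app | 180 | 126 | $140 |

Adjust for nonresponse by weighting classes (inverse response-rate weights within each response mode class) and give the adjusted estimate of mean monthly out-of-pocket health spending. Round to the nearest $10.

$300

Class response rates: web 85/340 = 25%, mail 48/160 = 30%, app 126/180 = 70%.
Inverse-response-rate weighting restores each class to its sampled count, so class totals weight by n_sampled:
  web: 340 × 320 = 108,800
  mail: 160 × 430 = 68,800
  app: 180 × 140 = 25,200
Adjusted estimate = 202,800 / 680 = 298.235 → $300.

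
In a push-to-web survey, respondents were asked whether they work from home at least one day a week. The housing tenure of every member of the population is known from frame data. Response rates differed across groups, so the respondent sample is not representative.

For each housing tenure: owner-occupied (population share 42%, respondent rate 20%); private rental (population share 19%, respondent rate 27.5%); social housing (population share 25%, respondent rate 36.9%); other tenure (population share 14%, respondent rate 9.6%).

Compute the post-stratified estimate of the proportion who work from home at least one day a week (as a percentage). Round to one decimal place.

Reweight to the known housing tenure distribution:
  owner-occupied: 0.42 × 20 = 8.4
  private rental: 0.19 × 27.5 = 5.225
  social housing: 0.25 × 36.9 = 9.225
  other tenure: 0.14 × 9.6 = 1.344
Post-stratified estimate = 24.194 → 24.2%.

24.2%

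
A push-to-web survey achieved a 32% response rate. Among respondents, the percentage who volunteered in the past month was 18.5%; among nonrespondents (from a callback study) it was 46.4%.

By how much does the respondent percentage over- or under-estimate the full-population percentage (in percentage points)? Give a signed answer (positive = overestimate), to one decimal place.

-19.0 percentage points

Nonresponse fraction = 1 − 0.32 = 0.68.
Bias = (nonresponse fraction) × (respondent percentage − nonrespondent percentage)
     = 0.68 × (18.5 − 46.4) = 0.68 × -27.9 = -18.972.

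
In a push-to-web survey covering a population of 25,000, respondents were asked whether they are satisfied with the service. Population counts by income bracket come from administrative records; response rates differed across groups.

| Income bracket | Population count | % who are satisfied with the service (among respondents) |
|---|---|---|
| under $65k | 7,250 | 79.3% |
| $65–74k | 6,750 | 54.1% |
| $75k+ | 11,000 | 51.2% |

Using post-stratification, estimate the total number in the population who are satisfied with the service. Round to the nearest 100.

Apply each group's respondent rate to its population count:
  under $65k: 7,250 × 79.3% = 5749.25
  $65–74k: 6,750 × 54.1% = 3651.75
  $75k+: 11,000 × 51.2% = 5632
Estimated total = 15,033 → 15,000.

15,000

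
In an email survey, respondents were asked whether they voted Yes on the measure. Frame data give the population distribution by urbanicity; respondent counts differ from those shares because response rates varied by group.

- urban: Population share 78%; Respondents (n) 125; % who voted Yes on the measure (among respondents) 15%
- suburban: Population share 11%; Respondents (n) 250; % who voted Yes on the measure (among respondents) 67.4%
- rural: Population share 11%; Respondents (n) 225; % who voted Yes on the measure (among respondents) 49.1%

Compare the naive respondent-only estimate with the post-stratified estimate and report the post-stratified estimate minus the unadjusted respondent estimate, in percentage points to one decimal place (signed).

Unadjusted (pooled respondent) estimate weights by respondent counts:
  (125/600)×15 + (250/600)×67.4 + (225/600)×49.1 = 49.6208%
Post-stratified estimate weights by population shares:
  0.78×15 + 0.11×67.4 + 0.11×49.1 = 24.515%
Difference = 24.515 − 49.6208 = -25.1058 pp.

-25.1 percentage points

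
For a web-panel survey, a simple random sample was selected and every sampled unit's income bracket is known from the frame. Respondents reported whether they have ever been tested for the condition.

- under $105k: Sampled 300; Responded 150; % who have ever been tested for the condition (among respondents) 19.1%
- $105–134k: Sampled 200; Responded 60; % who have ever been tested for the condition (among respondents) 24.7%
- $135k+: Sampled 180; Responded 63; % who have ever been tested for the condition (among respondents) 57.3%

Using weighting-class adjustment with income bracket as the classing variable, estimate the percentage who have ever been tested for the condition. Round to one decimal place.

Response rates by class: under $105k 150/300 = 50%, $105–134k 60/200 = 30%, $135k+ 63/180 = 35%.
Each respondent's weight = sampled/responded in their class; summing within a class gives n_sampled, so:
  under $105k: 300 × 19.1 = 5730
  $105–134k: 200 × 24.7 = 4940
  $135k+: 180 × 57.3 = 10,314
Adjusted estimate = 20,984 / 680 = 30.8588 → 30.9%.

30.9%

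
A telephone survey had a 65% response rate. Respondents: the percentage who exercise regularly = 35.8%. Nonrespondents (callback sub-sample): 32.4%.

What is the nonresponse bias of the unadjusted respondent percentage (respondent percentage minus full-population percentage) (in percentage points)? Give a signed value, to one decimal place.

Nonresponse fraction = 1 − 0.65 = 0.35.
Bias = (nonresponse fraction) × (respondent percentage − nonrespondent percentage)
     = 0.35 × (35.8 − 32.4) = 0.35 × 3.4 = 1.19.

+1.2 percentage points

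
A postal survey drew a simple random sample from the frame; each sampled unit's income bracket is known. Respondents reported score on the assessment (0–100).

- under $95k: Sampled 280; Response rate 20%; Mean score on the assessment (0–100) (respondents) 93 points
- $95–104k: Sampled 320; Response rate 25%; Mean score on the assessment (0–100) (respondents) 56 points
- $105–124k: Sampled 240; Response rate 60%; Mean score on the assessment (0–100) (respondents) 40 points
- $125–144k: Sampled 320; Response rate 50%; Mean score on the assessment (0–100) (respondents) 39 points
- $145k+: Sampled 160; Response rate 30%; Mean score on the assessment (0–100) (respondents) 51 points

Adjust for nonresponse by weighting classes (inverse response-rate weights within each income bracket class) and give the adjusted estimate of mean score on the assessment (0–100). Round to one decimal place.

Each respondent's weight = sampled/responded in their class; summing within a class gives n_sampled, so:
  under $95k: 280 × 93 = 26,040
  $95–104k: 320 × 56 = 17,920
  $105–124k: 240 × 40 = 9600
  $125–144k: 320 × 39 = 12,480
  $145k+: 160 × 51 = 8160
Adjusted estimate = 74,200 / 1,320 = 56.2121 → 56.2.

56.2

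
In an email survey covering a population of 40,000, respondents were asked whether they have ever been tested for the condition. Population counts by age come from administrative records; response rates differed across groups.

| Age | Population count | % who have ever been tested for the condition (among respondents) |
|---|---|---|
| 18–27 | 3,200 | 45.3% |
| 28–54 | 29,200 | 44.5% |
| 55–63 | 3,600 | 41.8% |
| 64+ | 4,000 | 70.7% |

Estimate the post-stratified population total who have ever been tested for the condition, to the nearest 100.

18,800

Each cell contributes its population count × the respondent rate:
  18–27: 3,200 × 45.3% = 1449.6
  28–54: 29,200 × 44.5% = 12,994
  55–63: 3,600 × 41.8% = 1504.8
  64+: 4,000 × 70.7% = 2828
Estimated total = 18776.4 → 18,800.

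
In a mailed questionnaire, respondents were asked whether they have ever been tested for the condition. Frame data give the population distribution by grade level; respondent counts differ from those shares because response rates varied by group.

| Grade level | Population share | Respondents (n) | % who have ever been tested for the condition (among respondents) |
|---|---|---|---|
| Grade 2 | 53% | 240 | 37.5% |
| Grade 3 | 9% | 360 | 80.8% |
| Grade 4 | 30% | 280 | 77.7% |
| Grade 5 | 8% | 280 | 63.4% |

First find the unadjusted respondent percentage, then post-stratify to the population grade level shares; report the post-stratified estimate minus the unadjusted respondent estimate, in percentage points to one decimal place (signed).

-11.4 percentage points

Unadjusted (pooled respondent) estimate weights by respondent counts:
  (240/1160)×37.5 + (360/1160)×80.8 + (280/1160)×77.7 + (280/1160)×63.4 = 66.8931%
Post-stratified estimate weights by population shares:
  0.53×37.5 + 0.09×80.8 + 0.3×77.7 + 0.08×63.4 = 55.529%
Difference = 55.529 − 66.8931 = -11.3641 pp.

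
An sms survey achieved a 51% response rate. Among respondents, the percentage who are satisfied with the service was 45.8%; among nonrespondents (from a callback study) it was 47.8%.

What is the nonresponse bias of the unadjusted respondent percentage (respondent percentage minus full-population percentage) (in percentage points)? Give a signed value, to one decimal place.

Nonresponse fraction = 1 − 0.51 = 0.49.
Bias = (nonresponse fraction) × (respondent percentage − nonrespondent percentage)
     = 0.49 × (45.8 − 47.8) = 0.49 × -2 = -0.98.

-1.0 percentage points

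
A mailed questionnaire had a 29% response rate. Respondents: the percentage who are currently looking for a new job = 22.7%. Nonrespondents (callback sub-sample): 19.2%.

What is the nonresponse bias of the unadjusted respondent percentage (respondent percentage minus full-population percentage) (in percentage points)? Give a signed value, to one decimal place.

Nonresponse fraction = 1 − 0.29 = 0.71.
Bias = (nonresponse fraction) × (respondent percentage − nonrespondent percentage)
     = 0.71 × (22.7 − 19.2) = 0.71 × 3.5 = 2.485.

+2.5 percentage points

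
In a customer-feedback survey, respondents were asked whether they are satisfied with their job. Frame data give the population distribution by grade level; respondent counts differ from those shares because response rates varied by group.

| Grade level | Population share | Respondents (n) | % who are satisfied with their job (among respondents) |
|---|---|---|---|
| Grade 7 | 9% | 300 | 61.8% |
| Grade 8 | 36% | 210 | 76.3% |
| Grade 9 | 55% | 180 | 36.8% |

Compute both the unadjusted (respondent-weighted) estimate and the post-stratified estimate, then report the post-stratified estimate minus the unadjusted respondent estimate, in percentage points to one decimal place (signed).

Naive respondent-only estimate (weights = respondent counts):
  (300/690)×61.8 + (210/690)×76.3 + (180/690)×36.8 = 59.6913%
Post-stratifying to population shares instead:
  0.09×61.8 + 0.36×76.3 + 0.55×36.8 = 53.27%
Difference = 53.27 − 59.6913 = -6.4213 pp.

-6.4 percentage points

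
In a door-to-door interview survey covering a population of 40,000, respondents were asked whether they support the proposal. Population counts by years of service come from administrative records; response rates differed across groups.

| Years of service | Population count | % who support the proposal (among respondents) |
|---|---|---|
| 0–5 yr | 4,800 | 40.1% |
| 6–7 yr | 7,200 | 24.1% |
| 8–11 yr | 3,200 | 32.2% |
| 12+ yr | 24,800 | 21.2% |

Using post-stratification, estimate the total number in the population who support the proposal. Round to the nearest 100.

Each cell contributes its population count × the respondent rate:
  0–5 yr: 4,800 × 40.1% = 1924.8
  6–7 yr: 7,200 × 24.1% = 1735.2
  8–11 yr: 3,200 × 32.2% = 1030.4
  12+ yr: 24,800 × 21.2% = 5257.6
Estimated total = 9948 → 9,900.

9,900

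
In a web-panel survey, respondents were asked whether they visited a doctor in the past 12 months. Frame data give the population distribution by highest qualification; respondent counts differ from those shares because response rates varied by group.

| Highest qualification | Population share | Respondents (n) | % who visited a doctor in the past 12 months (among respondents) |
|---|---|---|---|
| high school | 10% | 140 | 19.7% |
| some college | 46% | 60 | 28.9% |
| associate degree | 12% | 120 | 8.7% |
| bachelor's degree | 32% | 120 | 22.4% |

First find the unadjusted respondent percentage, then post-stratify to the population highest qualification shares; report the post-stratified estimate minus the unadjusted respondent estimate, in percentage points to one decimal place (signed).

+4.8 percentage points

Without adjustment, the pooled respondent share is:
  (140/440)×19.7 + (60/440)×28.9 + (120/440)×8.7 + (120/440)×22.4 = 18.6909%
Post-stratifying to population shares instead:
  0.1×19.7 + 0.46×28.9 + 0.12×8.7 + 0.32×22.4 = 23.476%
Difference = 23.476 − 18.6909 = 4.7851 pp.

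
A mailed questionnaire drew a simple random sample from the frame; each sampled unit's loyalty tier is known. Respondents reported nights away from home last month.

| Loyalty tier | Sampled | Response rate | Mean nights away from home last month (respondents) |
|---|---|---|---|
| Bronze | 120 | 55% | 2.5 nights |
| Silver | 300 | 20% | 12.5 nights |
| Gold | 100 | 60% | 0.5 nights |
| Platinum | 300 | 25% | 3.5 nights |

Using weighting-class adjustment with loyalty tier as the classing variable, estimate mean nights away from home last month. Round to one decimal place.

6.3

Each respondent's weight = sampled/responded in their class; summing within a class gives n_sampled, so:
  Bronze: 120 × 2.5 = 300
  Silver: 300 × 12.5 = 3750
  Gold: 100 × 0.5 = 50
  Platinum: 300 × 3.5 = 1050
Adjusted estimate = 5150 / 820 = 6.28049 → 6.3.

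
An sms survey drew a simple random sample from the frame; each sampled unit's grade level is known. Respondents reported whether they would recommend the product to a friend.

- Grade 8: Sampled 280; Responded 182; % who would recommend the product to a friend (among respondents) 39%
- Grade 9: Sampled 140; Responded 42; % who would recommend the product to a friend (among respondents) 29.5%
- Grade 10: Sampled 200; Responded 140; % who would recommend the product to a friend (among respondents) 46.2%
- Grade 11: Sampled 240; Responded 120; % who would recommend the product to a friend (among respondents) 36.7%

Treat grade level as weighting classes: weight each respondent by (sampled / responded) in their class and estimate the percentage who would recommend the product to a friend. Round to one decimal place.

Response rates by class: Grade 8 182/280 = 65%, Grade 9 42/140 = 30%, Grade 10 140/200 = 70%, Grade 11 120/240 = 50%.
Each respondent's weight = sampled/responded in their class; summing within a class gives n_sampled, so:
  Grade 8: 280 × 39 = 10,920
  Grade 9: 140 × 29.5 = 4130
  Grade 10: 200 × 46.2 = 9240
  Grade 11: 240 × 36.7 = 8808
Adjusted estimate = 33,098 / 860 = 38.486 → 38.5%.

38.5%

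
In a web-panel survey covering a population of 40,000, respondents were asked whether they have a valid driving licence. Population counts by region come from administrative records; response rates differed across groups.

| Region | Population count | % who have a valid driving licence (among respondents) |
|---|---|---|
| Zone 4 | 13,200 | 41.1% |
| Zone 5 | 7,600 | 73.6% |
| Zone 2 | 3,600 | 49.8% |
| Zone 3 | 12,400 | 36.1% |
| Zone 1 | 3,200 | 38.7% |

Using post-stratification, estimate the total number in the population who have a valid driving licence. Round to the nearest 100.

18,500

Each cell contributes its population count × the respondent rate:
  Zone 4: 13,200 × 41.1% = 5425.2
  Zone 5: 7,600 × 73.6% = 5593.6
  Zone 2: 3,600 × 49.8% = 1792.8
  Zone 3: 12,400 × 36.1% = 4476.4
  Zone 1: 3,200 × 38.7% = 1238.4
Estimated total = 18526.4 → 18,500.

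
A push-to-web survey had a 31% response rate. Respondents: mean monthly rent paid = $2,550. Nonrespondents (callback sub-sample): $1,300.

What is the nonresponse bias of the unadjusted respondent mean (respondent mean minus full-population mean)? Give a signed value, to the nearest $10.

Nonresponse fraction = 1 − 0.31 = 0.69.
Bias = (nonresponse fraction) × (respondent mean − nonrespondent mean)
     = 0.69 × (2550 − 1300) = 0.69 × 1250 = 862.5.

+$860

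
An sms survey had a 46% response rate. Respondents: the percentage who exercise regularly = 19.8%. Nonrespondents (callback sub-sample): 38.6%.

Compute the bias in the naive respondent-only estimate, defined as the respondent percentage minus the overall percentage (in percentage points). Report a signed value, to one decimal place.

-10.2 percentage points

Nonresponse fraction = 1 − 0.46 = 0.54.
Bias = (nonresponse fraction) × (respondent percentage − nonrespondent percentage)
     = 0.54 × (19.8 − 38.6) = 0.54 × -18.8 = -10.152.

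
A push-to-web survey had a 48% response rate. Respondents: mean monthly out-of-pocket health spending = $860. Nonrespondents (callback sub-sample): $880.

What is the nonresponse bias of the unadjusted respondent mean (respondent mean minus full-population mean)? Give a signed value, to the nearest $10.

Nonresponse fraction = 1 − 0.48 = 0.52.
Bias = (nonresponse fraction) × (respondent mean − nonrespondent mean)
     = 0.52 × (860 − 880) = 0.52 × -20 = -10.4.

-$10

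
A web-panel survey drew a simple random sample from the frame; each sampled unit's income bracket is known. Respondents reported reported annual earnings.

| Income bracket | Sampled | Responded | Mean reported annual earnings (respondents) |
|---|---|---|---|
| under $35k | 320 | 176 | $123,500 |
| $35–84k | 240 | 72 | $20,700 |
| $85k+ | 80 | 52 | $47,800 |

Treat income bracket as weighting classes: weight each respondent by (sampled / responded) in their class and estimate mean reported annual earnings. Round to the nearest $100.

Class response rates: under $35k 176/320 = 55%, $35–84k 72/240 = 30%, $85k+ 52/80 = 65%.
Inverse-response-rate weighting restores each class to its sampled count, so class totals weight by n_sampled:
  under $35k: 320 × 123,500 = 39,520,000
  $35–84k: 240 × 20,700 = 4,968,000
  $85k+: 80 × 47,800 = 3,824,000
Adjusted estimate = 48,312,000 / 640 = 75487.5 → $75,500.

$75,500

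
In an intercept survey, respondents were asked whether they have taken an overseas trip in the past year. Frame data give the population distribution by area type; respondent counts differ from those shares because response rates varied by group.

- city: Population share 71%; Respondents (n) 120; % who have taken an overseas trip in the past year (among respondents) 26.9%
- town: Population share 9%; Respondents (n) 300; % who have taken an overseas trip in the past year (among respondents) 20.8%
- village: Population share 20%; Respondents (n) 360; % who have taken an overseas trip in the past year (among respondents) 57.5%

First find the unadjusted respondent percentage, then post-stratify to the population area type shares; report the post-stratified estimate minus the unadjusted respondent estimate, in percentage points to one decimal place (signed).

-6.2 percentage points

Unadjusted (pooled respondent) estimate weights by respondent counts:
  (120/780)×26.9 + (300/780)×20.8 + (360/780)×57.5 = 38.6769%
Post-stratifying to population shares instead:
  0.71×26.9 + 0.09×20.8 + 0.2×57.5 = 32.471%
Difference = 32.471 − 38.6769 = -6.2059 pp.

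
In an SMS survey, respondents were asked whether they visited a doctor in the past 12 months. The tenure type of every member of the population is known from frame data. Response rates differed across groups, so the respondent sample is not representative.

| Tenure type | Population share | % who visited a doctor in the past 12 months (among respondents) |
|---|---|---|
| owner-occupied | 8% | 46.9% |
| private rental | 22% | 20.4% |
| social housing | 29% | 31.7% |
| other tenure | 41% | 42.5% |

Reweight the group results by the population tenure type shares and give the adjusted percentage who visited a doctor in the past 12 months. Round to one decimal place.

Weight each group's respondent value by its population share:
  owner-occupied: 0.08 × 46.9 = 3.752
  private rental: 0.22 × 20.4 = 4.488
  social housing: 0.29 × 31.7 = 9.193
  other tenure: 0.41 × 42.5 = 17.425
Post-stratified estimate = 34.858 → 34.9%.

34.9%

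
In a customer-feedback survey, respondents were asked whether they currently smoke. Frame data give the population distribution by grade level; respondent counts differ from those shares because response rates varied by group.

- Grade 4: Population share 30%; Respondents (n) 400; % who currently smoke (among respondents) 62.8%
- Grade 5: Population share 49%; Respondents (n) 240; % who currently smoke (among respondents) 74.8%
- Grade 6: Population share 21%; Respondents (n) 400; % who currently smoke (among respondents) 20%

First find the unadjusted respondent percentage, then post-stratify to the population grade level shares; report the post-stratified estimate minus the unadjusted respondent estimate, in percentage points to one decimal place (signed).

Unadjusted (pooled respondent) estimate weights by respondent counts:
  (400/1040)×62.8 + (240/1040)×74.8 + (400/1040)×20 = 49.1077%
Reweighting by population grade level shares:
  0.3×62.8 + 0.49×74.8 + 0.21×20 = 59.692%
Difference = 59.692 − 49.1077 = 10.5843 pp.

+10.6 percentage points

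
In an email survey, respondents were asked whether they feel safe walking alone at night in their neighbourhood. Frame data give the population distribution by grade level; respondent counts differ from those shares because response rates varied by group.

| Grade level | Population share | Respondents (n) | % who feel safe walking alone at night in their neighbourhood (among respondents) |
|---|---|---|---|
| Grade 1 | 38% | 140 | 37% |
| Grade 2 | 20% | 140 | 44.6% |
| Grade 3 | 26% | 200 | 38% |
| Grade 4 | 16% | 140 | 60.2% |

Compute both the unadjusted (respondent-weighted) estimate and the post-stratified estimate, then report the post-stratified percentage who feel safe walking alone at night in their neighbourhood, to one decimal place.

42.5%

Unadjusted (pooled respondent) estimate weights by respondent counts:
  (140/620)×37 + (140/620)×44.6 + (200/620)×38 + (140/620)×60.2 = 44.2774%
Post-stratified estimate weights by population shares:
  0.38×37 + 0.2×44.6 + 0.26×38 + 0.16×60.2 = 42.492%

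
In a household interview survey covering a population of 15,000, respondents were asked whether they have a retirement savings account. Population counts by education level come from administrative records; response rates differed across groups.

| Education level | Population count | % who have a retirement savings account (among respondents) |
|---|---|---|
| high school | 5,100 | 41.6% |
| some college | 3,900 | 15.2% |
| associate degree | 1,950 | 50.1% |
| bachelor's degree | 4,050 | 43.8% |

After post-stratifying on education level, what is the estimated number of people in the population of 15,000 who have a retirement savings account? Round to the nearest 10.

Each cell contributes its population count × the respondent rate:
  high school: 5,100 × 41.6% = 2121.6
  some college: 3,900 × 15.2% = 592.8
  associate degree: 1,950 × 50.1% = 976.95
  bachelor's degree: 4,050 × 43.8% = 1773.9
Estimated total = 5465.25 → 5,470.

5,470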